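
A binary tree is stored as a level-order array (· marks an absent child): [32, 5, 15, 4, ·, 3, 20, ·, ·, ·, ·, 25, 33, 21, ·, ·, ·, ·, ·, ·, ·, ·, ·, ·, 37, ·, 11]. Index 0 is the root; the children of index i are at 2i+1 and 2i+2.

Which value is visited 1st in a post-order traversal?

Post-order visits the left subtree, then the right subtree, then the node.
At 32: go left to 5.
  At 5: go left to 4.
    4 is a leaf — visit 4.
  At 5: no right child.
  Visit 5.
At 32: go right to 15.
  At 15: go left to 3.
    At 3: go left to 25.
      At 25: no left child.
      At 25: go right to 37.
        37 is a leaf — visit 37.
      Visit 25.
    At 3: go right to 33.
      At 33: no left child.
      At 33: go right to 11.
        11 is a leaf — visit 11.
      Visit 33.
    Visit 3.
  At 15: go right to 20.
    At 20: go left to 21.
      21 is a leaf — visit 21.
    At 20: no right child.
    Visit 20.
  Visit 15.
Visit 32.
Full post-order sequence: 4, 5, 37, 25, 11, 33, 3, 21, 20, 15, 32.

4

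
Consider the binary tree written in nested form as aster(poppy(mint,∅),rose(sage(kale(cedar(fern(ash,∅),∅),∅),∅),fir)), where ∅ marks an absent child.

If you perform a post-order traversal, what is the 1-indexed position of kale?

6

Post-order visits the left subtree, then the right subtree, then the node.
At aster: go left to poppy.
  At poppy: go left to mint.
    mint is a leaf — visit mint.
  At poppy: no right child.
  Visit poppy.
At aster: go right to rose.
  At rose: go left to sage.
    At sage: go left to kale.
      At kale: go left to cedar.
        At cedar: go left to fern.
          At fern: go left to ash.
            ash is a leaf — visit ash.
          At fern: no right child.
          Visit fern.
        At cedar: no right child.
        Visit cedar.
      At kale: no right child.
      Visit kale.
    At sage: no right child.
    Visit sage.
  At rose: go right to fir.
    fir is a leaf — visit fir.
  Visit rose.
Visit aster.
Full post-order sequence: mint, poppy, ash, fern, cedar, kale, sage, fir, rose, aster.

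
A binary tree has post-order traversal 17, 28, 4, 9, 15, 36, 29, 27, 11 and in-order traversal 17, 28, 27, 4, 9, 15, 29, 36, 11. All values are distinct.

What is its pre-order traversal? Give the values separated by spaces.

The last element of post-order is the root; it splits in-order into left and right subtrees.
Root 11: left subtree has 8 nodes {17, 28, 27, 4, 9, 15, 29, 36}, right has 0 { }.
  Root 27: left subtree has 2 nodes {17, 28}, right has 5 {4, 9, 15, 29, 36}.
    Root 28: left subtree has 1 node {17}, right has 0 { }.
    Root 29: left subtree has 3 nodes {4, 9, 15}, right has 1 {36}.
      Root 15: left subtree has 2 nodes {4, 9}, right has 0 { }.
        Root 9: left subtree has 1 node {4}, right has 0 { }.

11 27 28 17 29 15 9 4 36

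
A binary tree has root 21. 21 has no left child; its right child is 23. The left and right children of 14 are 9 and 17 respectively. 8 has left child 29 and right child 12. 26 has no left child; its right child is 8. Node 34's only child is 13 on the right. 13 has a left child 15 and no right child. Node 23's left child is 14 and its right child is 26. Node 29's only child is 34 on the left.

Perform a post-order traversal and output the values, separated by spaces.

Post-order visits the left subtree, then the right subtree, then the node.
At 21: no left child.
At 21: go right to 23.
  At 23: go left to 14.
    At 14: go left to 9.
      9 is a leaf — visit 9.
    At 14: go right to 17.
      17 is a leaf — visit 17.
    Visit 14.
  At 23: go right to 26.
    At 26: no left child.
    At 26: go right to 8.
      At 8: go left to 29.
        At 29: go left to 34.
          At 34: no left child.
          At 34: go right to 13.
            At 13: go left to 15.
              15 is a leaf — visit 15.
            At 13: no right child.
            Visit 13.
          Visit 34.
        At 29: no right child.
        Visit 29.
      At 8: go right to 12.
        12 is a leaf — visit 12.
      Visit 8.
    Visit 26.
  Visit 23.
Visit 21.

9 17 14 15 13 34 29 12 8 26 23 21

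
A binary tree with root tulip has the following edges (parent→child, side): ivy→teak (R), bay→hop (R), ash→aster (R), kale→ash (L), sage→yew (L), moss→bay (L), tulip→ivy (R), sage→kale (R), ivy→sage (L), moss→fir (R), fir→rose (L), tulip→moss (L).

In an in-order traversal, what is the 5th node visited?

In-order visits the left subtree, then the node, then the right subtree.
At tulip: go left to moss.
  At moss: go left to bay.
    At bay: no left child.
    Visit bay.
    At bay: go right to hop.
      hop is a leaf — visit hop.
  Visit moss.
  At moss: go right to fir.
    At fir: go left to rose.
      rose is a leaf — visit rose.
    Visit fir.
    At fir: no right child.
Visit tulip.
At tulip: go right to ivy.
  At ivy: go left to sage.
    At sage: go left to yew.
      yew is a leaf — visit yew.
    Visit sage.
    At sage: go right to kale.
      At kale: go left to ash.
        At ash: no left child.
        Visit ash.
        At ash: go right to aster.
          aster is a leaf — visit aster.
      Visit kale.
      At kale: no right child.
  Visit ivy.
  At ivy: go right to teak.
    teak is a leaf — visit teak.
Full in-order sequence: bay, hop, moss, rose, fir, tulip, yew, sage, ash, aster, kale, ivy, teak.

fir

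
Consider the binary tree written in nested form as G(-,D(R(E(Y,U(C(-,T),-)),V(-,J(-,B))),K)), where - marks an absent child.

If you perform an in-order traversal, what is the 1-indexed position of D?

11

In-order visits the left subtree, then the node, then the right subtree.
At G: no left child.
Visit G.
At G: go right to D.
  At D: go left to R.
    At R: go left to E.
      At E: go left to Y.
        Y is a leaf — visit Y.
      Visit E.
      At E: go right to U.
        At U: go left to C.
          At C: no left child.
          Visit C.
          At C: go right to T.
            T is a leaf — visit T.
        Visit U.
        At U: no right child.
    Visit R.
    At R: go right to V.
      At V: no left child.
      Visit V.
      At V: go right to J.
        At J: no left child.
        Visit J.
        At J: go right to B.
          B is a leaf — visit B.
  Visit D.
  At D: go right to K.
    K is a leaf — visit K.
Full in-order sequence: G, Y, E, C, T, U, R, V, J, B, D, K.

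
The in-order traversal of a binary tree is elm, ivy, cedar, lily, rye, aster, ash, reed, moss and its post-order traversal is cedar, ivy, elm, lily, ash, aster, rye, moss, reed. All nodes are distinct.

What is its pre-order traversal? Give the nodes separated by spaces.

reed rye lily elm ivy cedar aster ash moss

The last element of post-order is the root; it splits in-order into left and right subtrees.
Root reed: left subtree has 7 nodes {elm, ivy, cedar, lily, rye, aster, ash}, right has 1 {moss}.
  Root rye: left subtree has 4 nodes {elm, ivy, cedar, lily}, right has 2 {aster, ash}.
    Root lily: left subtree has 3 nodes {elm, ivy, cedar}, right has 0 { }.
      Root elm: left subtree has 0 nodes { }, right has 2 {ivy, cedar}.
        Root ivy: left subtree has 0 nodes { }, right has 1 {cedar}.
    Root aster: left subtree has 0 nodes { }, right has 1 {ash}.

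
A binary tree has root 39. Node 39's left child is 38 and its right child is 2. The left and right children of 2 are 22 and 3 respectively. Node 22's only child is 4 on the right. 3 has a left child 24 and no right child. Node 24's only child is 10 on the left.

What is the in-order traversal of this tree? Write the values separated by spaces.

38 39 22 4 2 10 24 3

In-order visits the left subtree, then the node, then the right subtree.
At 39: go left to 38.
  38 is a leaf — visit 38.
Visit 39.
At 39: go right to 2.
  At 2: go left to 22.
    At 22: no left child.
    Visit 22.
    At 22: go right to 4.
      4 is a leaf — visit 4.
  Visit 2.
  At 2: go right to 3.
    At 3: go left to 24.
      At 24: go left to 10.
        10 is a leaf — visit 10.
      Visit 24.
      At 24: no right child.
    Visit 3.
    At 3: no right child.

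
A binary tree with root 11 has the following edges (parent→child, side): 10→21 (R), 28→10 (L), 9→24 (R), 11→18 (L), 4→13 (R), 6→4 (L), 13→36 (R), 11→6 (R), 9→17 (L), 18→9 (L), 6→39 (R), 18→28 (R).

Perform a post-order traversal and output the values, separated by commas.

17, 24, 9, 21, 10, 28, 18, 36, 13, 4, 39, 6, 11

Post-order visits the left subtree, then the right subtree, then the node.
At 11: go left to 18.
  At 18: go left to 9.
    At 9: go left to 17.
      17 is a leaf — visit 17.
    At 9: go right to 24.
      24 is a leaf — visit 24.
    Visit 9.
  At 18: go right to 28.
    At 28: go left to 10.
      At 10: no left child.
      At 10: go right to 21.
        21 is a leaf — visit 21.
      Visit 10.
    At 28: no right child.
    Visit 28.
  Visit 18.
At 11: go right to 6.
  At 6: go left to 4.
    At 4: no left child.
    At 4: go right to 13.
      At 13: no left child.
      At 13: go right to 36.
        36 is a leaf — visit 36.
      Visit 13.
    Visit 4.
  At 6: go right to 39.
    39 is a leaf — visit 39.
  Visit 6.
Visit 11.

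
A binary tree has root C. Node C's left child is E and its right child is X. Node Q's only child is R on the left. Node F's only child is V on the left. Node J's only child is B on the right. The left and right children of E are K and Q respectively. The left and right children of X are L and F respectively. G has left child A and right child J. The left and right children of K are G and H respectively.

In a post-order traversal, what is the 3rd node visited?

Post-order visits the left subtree, then the right subtree, then the node.
At C: go left to E.
  At E: go left to K.
    At K: go left to G.
      At G: go left to A.
        A is a leaf — visit A.
      At G: go right to J.
        At J: no left child.
        At J: go right to B.
          B is a leaf — visit B.
        Visit J.
      Visit G.
    At K: go right to H.
      H is a leaf — visit H.
    Visit K.
  At E: go right to Q.
    At Q: go left to R.
      R is a leaf — visit R.
    At Q: no right child.
    Visit Q.
  Visit E.
At C: go right to X.
  At X: go left to L.
    L is a leaf — visit L.
  At X: go right to F.
    At F: go left to V.
      V is a leaf — visit V.
    At F: no right child.
    Visit F.
  Visit X.
Visit C.
Full post-order sequence: A, B, J, G, H, K, R, Q, E, L, V, F, X, C.

J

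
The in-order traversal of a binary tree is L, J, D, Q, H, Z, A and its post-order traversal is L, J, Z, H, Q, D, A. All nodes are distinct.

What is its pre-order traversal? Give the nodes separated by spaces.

The last element of post-order is the root; it splits in-order into left and right subtrees.
Root A: left subtree has 6 nodes {L, J, D, Q, H, Z}, right has 0 { }.
  Root D: left subtree has 2 nodes {L, J}, right has 3 {Q, H, Z}.
    Root J: left subtree has 1 node {L}, right has 0 { }.
    Root Q: left subtree has 0 nodes { }, right has 2 {H, Z}.
      Root H: left subtree has 0 nodes { }, right has 1 {Z}.

A D J L Q H Z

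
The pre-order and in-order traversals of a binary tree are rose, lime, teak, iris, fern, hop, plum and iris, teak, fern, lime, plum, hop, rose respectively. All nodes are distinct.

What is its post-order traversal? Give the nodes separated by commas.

iris, fern, teak, plum, hop, lime, rose

The first element of pre-order is the root; it splits in-order into left and right subtrees.
Root rose: left subtree has 6 nodes {iris, teak, fern, lime, plum, hop}, right has 0 { }.
  Root lime: left subtree has 3 nodes {iris, teak, fern}, right has 2 {plum, hop}.
    Root teak: left subtree has 1 node {iris}, right has 1 {fern}.
    Root hop: left subtree has 1 node {plum}, right has 0 { }.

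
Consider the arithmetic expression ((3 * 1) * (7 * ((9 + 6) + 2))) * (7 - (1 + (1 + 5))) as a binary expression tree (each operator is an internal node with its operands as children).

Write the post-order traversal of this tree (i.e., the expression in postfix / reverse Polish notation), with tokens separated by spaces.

3 1 * 7 9 6 + 2 + * * 7 1 1 5 + + - *

Post-order on an expression tree gives postfix notation: for each operator, emit left operand, right operand, then the operator.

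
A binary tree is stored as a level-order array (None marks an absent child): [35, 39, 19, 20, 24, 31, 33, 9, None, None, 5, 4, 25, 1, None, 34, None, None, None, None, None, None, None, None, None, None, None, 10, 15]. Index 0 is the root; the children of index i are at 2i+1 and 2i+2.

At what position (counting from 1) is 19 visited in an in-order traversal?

In-order visits the left subtree, then the node, then the right subtree.
At 35: go left to 39.
  At 39: go left to 20.
    At 20: go left to 9.
      At 9: go left to 34.
        34 is a leaf — visit 34.
      Visit 9.
      At 9: no right child.
    Visit 20.
    At 20: no right child.
  Visit 39.
  At 39: go right to 24.
    At 24: no left child.
    Visit 24.
    At 24: go right to 5.
      5 is a leaf — visit 5.
Visit 35.
At 35: go right to 19.
  At 19: go left to 31.
    At 31: go left to 4.
      4 is a leaf — visit 4.
    Visit 31.
    At 31: go right to 25.
      25 is a leaf — visit 25.
  Visit 19.
  At 19: go right to 33.
    At 33: go left to 1.
      At 1: go left to 10.
        10 is a leaf — visit 10.
      Visit 1.
      At 1: go right to 15.
        15 is a leaf — visit 15.
    Visit 33.
    At 33: no right child.
Full in-order sequence: 34, 9, 20, 39, 24, 5, 35, 4, 31, 25, 19, 10, 1, 15, 33.

11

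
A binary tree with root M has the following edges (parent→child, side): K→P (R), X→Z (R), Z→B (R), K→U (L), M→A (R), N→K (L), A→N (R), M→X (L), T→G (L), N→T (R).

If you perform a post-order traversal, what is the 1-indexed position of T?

8

Post-order visits the left subtree, then the right subtree, then the node.
At M: go left to X.
  At X: no left child.
  At X: go right to Z.
    At Z: no left child.
    At Z: go right to B.
      B is a leaf — visit B.
    Visit Z.
  Visit X.
At M: go right to A.
  At A: no left child.
  At A: go right to N.
    At N: go left to K.
      At K: go left to U.
        U is a leaf — visit U.
      At K: go right to P.
        P is a leaf — visit P.
      Visit K.
    At N: go right to T.
      At T: go left to G.
        G is a leaf — visit G.
      At T: no right child.
      Visit T.
    Visit N.
  Visit A.
Visit M.
Full post-order sequence: B, Z, X, U, P, K, G, T, N, A, M.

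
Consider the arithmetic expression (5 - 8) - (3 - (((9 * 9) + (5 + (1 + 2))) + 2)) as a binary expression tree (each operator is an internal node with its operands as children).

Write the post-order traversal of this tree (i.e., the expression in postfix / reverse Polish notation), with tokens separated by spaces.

Post-order on an expression tree gives postfix notation: for each operator, emit left operand, right operand, then the operator.

5 8 - 3 9 9 * 5 1 2 + + + 2 + - -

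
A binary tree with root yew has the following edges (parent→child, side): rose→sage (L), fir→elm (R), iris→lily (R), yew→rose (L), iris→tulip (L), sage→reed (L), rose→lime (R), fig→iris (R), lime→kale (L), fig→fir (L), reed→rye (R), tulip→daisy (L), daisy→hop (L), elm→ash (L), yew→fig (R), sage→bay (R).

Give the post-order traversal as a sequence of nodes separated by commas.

Post-order visits the left subtree, then the right subtree, then the node.
At yew: go left to rose.
  At rose: go left to sage.
    At sage: go left to reed.
      At reed: no left child.
      At reed: go right to rye.
        rye is a leaf — visit rye.
      Visit reed.
    At sage: go right to bay.
      bay is a leaf — visit bay.
    Visit sage.
  At rose: go right to lime.
    At lime: go left to kale.
      kale is a leaf — visit kale.
    At lime: no right child.
    Visit lime.
  Visit rose.
At yew: go right to fig.
  At fig: go left to fir.
    At fir: no left child.
    At fir: go right to elm.
      At elm: go left to ash.
        ash is a leaf — visit ash.
      At elm: no right child.
      Visit elm.
    Visit fir.
  At fig: go right to iris.
    At iris: go left to tulip.
      At tulip: go left to daisy.
        At daisy: go left to hop.
          hop is a leaf — visit hop.
        At daisy: no right child.
        Visit daisy.
      At tulip: no right child.
      Visit tulip.
    At iris: go right to lily.
      lily is a leaf — visit lily.
    Visit iris.
  Visit fig.
Visit yew.

rye, reed, bay, sage, kale, lime, rose, ash, elm, fir, hop, daisy, tulip, lily, iris, fig, yew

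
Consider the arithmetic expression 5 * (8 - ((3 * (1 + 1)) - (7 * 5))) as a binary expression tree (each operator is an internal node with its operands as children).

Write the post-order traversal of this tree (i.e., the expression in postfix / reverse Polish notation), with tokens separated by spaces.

Post-order on an expression tree gives postfix notation: for each operator, emit left operand, right operand, then the operator.

5 8 3 1 1 + * 7 5 * - - *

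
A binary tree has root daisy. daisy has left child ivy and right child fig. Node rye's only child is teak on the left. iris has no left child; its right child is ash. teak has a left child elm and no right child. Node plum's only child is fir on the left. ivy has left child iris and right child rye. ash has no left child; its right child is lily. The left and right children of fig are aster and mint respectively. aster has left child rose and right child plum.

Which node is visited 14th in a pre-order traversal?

Pre-order visits the node, then its left subtree, then its right subtree.
Visit daisy.
At daisy: go left to ivy.
  Visit ivy.
  At ivy: go left to iris.
    Visit iris.
    At iris: no left child.
    At iris: go right to ash.
      Visit ash.
      At ash: no left child.
      At ash: go right to lily.
        lily is a leaf — visit lily.
  At ivy: go right to rye.
    Visit rye.
    At rye: go left to teak.
      Visit teak.
      At teak: go left to elm.
        elm is a leaf — visit elm.
      At teak: no right child.
    At rye: no right child.
At daisy: go right to fig.
  Visit fig.
  At fig: go left to aster.
    Visit aster.
    At aster: go left to rose.
      rose is a leaf — visit rose.
    At aster: go right to plum.
      Visit plum.
      At plum: go left to fir.
        fir is a leaf — visit fir.
      At plum: no right child.
  At fig: go right to mint.
    mint is a leaf — visit mint.
Full pre-order sequence: daisy, ivy, iris, ash, lily, rye, teak, elm, fig, aster, rose, plum, fir, mint.

mint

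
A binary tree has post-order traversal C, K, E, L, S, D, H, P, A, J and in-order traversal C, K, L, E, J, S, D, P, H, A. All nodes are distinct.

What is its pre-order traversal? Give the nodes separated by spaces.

The last element of post-order is the root; it splits in-order into left and right subtrees.
Root J: left subtree has 4 nodes {C, K, L, E}, right has 5 {S, D, P, H, A}.
  Root L: left subtree has 2 nodes {C, K}, right has 1 {E}.
    Root K: left subtree has 1 node {C}, right has 0 { }.
  Root A: left subtree has 4 nodes {S, D, P, H}, right has 0 { }.
    Root P: left subtree has 2 nodes {S, D}, right has 1 {H}.
      Root D: left subtree has 1 node {S}, right has 0 { }.

J L K C E A P D S H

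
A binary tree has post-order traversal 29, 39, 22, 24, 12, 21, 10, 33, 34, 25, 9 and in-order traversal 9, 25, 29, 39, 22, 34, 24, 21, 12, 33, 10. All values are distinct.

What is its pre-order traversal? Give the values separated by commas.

The last element of post-order is the root; it splits in-order into left and right subtrees.
Root 9: left subtree has 0 nodes { }, right has 10 {25, 29, 39, 22, 34, 24, 21, 12, 33, 10}.
  Root 25: left subtree has 0 nodes { }, right has 9 {29, 39, 22, 34, 24, 21, 12, 33, 10}.
    Root 34: left subtree has 3 nodes {29, 39, 22}, right has 5 {24, 21, 12, 33, 10}.
      Root 22: left subtree has 2 nodes {29, 39}, right has 0 { }.
        Root 39: left subtree has 1 node {29}, right has 0 { }.
      Root 33: left subtree has 3 nodes {24, 21, 12}, right has 1 {10}.
        Root 21: left subtree has 1 node {24}, right has 1 {12}.

9, 25, 34, 22, 39, 29, 33, 21, 24, 12, 10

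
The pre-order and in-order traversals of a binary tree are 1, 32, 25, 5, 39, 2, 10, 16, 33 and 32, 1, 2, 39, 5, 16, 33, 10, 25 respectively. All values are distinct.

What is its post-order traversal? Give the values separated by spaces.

The first element of pre-order is the root; it splits in-order into left and right subtrees.
Root 1: left subtree has 1 node {32}, right has 7 {2, 39, 5, 16, 33, 10, 25}.
  Root 25: left subtree has 6 nodes {2, 39, 5, 16, 33, 10}, right has 0 { }.
    Root 5: left subtree has 2 nodes {2, 39}, right has 3 {16, 33, 10}.
      Root 39: left subtree has 1 node {2}, right has 0 { }.
      Root 10: left subtree has 2 nodes {16, 33}, right has 0 { }.
        Root 16: left subtree has 0 nodes { }, right has 1 {33}.

32 2 39 33 16 10 5 25 1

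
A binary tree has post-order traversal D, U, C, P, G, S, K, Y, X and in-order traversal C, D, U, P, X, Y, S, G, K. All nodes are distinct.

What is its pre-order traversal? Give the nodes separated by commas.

The last element of post-order is the root; it splits in-order into left and right subtrees.
Root X: left subtree has 4 nodes {C, D, U, P}, right has 4 {Y, S, G, K}.
  Root P: left subtree has 3 nodes {C, D, U}, right has 0 { }.
    Root C: left subtree has 0 nodes { }, right has 2 {D, U}.
      Root U: left subtree has 1 node {D}, right has 0 { }.
  Root Y: left subtree has 0 nodes { }, right has 3 {S, G, K}.
    Root K: left subtree has 2 nodes {S, G}, right has 0 { }.
      Root S: left subtree has 0 nodes { }, right has 1 {G}.

X, P, C, U, D, Y, K, S, G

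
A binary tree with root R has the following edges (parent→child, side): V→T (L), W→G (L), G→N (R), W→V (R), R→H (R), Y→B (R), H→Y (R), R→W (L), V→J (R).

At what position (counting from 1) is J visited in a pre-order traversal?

7

Pre-order visits the node, then its left subtree, then its right subtree.
Visit R.
At R: go left to W.
  Visit W.
  At W: go left to G.
    Visit G.
    At G: no left child.
    At G: go right to N.
      N is a leaf — visit N.
  At W: go right to V.
    Visit V.
    At V: go left to T.
      T is a leaf — visit T.
    At V: go right to J.
      J is a leaf — visit J.
At R: go right to H.
  Visit H.
  At H: no left child.
  At H: go right to Y.
    Visit Y.
    At Y: no left child.
    At Y: go right to B.
      B is a leaf — visit B.
Full pre-order sequence: R, W, G, N, V, T, J, H, Y, B.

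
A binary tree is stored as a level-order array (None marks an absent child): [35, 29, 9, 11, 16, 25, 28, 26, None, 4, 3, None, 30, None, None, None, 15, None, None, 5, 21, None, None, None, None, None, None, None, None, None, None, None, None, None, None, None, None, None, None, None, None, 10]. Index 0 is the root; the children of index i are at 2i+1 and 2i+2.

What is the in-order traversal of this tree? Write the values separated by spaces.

26 15 11 29 5 4 10 21 16 3 35 25 30 9 28

In-order visits the left subtree, then the node, then the right subtree.
At 35: go left to 29.
  At 29: go left to 11.
    At 11: go left to 26.
      At 26: no left child.
      Visit 26.
      At 26: go right to 15.
        15 is a leaf — visit 15.
    Visit 11.
    At 11: no right child.
  Visit 29.
  At 29: go right to 16.
    At 16: go left to 4.
      At 4: go left to 5.
        5 is a leaf — visit 5.
      Visit 4.
      At 4: go right to 21.
        At 21: go left to 10.
          10 is a leaf — visit 10.
        Visit 21.
        At 21: no right child.
    Visit 16.
    At 16: go right to 3.
      3 is a leaf — visit 3.
Visit 35.
At 35: go right to 9.
  At 9: go left to 25.
    At 25: no left child.
    Visit 25.
    At 25: go right to 30.
      30 is a leaf — visit 30.
  Visit 9.
  At 9: go right to 28.
    28 is a leaf — visit 28.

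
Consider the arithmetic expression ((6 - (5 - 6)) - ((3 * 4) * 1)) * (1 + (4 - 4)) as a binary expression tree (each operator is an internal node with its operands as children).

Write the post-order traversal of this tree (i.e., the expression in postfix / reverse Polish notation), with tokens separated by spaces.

6 5 6 - - 3 4 * 1 * - 1 4 4 - + *

Post-order on an expression tree gives postfix notation: for each operator, emit left operand, right operand, then the operator.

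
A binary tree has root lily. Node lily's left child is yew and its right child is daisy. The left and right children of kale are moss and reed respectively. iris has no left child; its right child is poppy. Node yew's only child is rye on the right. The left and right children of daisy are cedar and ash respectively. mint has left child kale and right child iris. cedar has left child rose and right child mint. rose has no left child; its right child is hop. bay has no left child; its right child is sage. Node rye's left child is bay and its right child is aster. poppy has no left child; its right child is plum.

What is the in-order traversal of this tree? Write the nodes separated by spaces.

yew bay sage rye aster lily rose hop cedar moss kale reed mint iris poppy plum daisy ash

In-order visits the left subtree, then the node, then the right subtree.
At lily: go left to yew.
  At yew: no left child.
  Visit yew.
  At yew: go right to rye.
    At rye: go left to bay.
      At bay: no left child.
      Visit bay.
      At bay: go right to sage.
        sage is a leaf — visit sage.
    Visit rye.
    At rye: go right to aster.
      aster is a leaf — visit aster.
Visit lily.
At lily: go right to daisy.
  At daisy: go left to cedar.
    At cedar: go left to rose.
      At rose: no left child.
      Visit rose.
      At rose: go right to hop.
        hop is a leaf — visit hop.
    Visit cedar.
    At cedar: go right to mint.
      At mint: go left to kale.
        At kale: go left to moss.
          moss is a leaf — visit moss.
        Visit kale.
        At kale: go right to reed.
          reed is a leaf — visit reed.
      Visit mint.
      At mint: go right to iris.
        At iris: no left child.
        Visit iris.
        At iris: go right to poppy.
          At poppy: no left child.
          Visit poppy.
          At poppy: go right to plum.
            plum is a leaf — visit plum.
  Visit daisy.
  At daisy: go right to ash.
    ash is a leaf — visit ash.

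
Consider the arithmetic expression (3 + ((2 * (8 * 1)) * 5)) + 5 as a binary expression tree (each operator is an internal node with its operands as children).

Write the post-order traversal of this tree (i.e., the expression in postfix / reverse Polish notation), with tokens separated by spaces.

3 2 8 1 * * 5 * + 5 +

Post-order on an expression tree gives postfix notation: for each operator, emit left operand, right operand, then the operator.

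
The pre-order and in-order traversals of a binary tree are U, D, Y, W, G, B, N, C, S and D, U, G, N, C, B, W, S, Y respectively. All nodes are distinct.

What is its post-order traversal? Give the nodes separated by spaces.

The first element of pre-order is the root; it splits in-order into left and right subtrees.
Root U: left subtree has 1 node {D}, right has 7 {G, N, C, B, W, S, Y}.
  Root Y: left subtree has 6 nodes {G, N, C, B, W, S}, right has 0 { }.
    Root W: left subtree has 4 nodes {G, N, C, B}, right has 1 {S}.
      Root G: left subtree has 0 nodes { }, right has 3 {N, C, B}.
        Root B: left subtree has 2 nodes {N, C}, right has 0 { }.
          Root N: left subtree has 0 nodes { }, right has 1 {C}.

D C N B G S W Y U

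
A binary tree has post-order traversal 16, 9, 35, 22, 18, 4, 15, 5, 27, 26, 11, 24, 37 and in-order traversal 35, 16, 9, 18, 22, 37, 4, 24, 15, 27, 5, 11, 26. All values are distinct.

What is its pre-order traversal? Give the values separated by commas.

The last element of post-order is the root; it splits in-order into left and right subtrees.
Root 37: left subtree has 5 nodes {35, 16, 9, 18, 22}, right has 7 {4, 24, 15, 27, 5, 11, 26}.
  Root 18: left subtree has 3 nodes {35, 16, 9}, right has 1 {22}.
    Root 35: left subtree has 0 nodes { }, right has 2 {16, 9}.
      Root 9: left subtree has 1 node {16}, right has 0 { }.
  Root 24: left subtree has 1 node {4}, right has 5 {15, 27, 5, 11, 26}.
    Root 11: left subtree has 3 nodes {15, 27, 5}, right has 1 {26}.
      Root 27: left subtree has 1 node {15}, right has 1 {5}.

37, 18, 35, 9, 16, 22, 24, 4, 11, 27, 15, 5, 26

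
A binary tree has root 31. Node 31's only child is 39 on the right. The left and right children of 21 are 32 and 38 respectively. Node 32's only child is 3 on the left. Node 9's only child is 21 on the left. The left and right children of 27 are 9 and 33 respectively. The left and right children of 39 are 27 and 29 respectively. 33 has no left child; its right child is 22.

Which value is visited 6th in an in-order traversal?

9

In-order visits the left subtree, then the node, then the right subtree.
At 31: no left child.
Visit 31.
At 31: go right to 39.
  At 39: go left to 27.
    At 27: go left to 9.
      At 9: go left to 21.
        At 21: go left to 32.
          At 32: go left to 3.
            3 is a leaf — visit 3.
          Visit 32.
          At 32: no right child.
        Visit 21.
        At 21: go right to 38.
          38 is a leaf — visit 38.
      Visit 9.
      At 9: no right child.
    Visit 27.
    At 27: go right to 33.
      At 33: no left child.
      Visit 33.
      At 33: go right to 22.
        22 is a leaf — visit 22.
  Visit 39.
  At 39: go right to 29.
    29 is a leaf — visit 29.
Full in-order sequence: 31, 3, 32, 21, 38, 9, 27, 33, 22, 39, 29.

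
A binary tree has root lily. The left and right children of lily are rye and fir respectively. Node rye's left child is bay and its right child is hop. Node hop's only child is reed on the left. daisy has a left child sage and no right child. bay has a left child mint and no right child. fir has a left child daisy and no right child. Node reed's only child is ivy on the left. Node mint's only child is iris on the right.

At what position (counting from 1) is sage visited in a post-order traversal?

8

Post-order visits the left subtree, then the right subtree, then the node.
At lily: go left to rye.
  At rye: go left to bay.
    At bay: go left to mint.
      At mint: no left child.
      At mint: go right to iris.
        iris is a leaf — visit iris.
      Visit mint.
    At bay: no right child.
    Visit bay.
  At rye: go right to hop.
    At hop: go left to reed.
      At reed: go left to ivy.
        ivy is a leaf — visit ivy.
      At reed: no right child.
      Visit reed.
    At hop: no right child.
    Visit hop.
  Visit rye.
At lily: go right to fir.
  At fir: go left to daisy.
    At daisy: go left to sage.
      sage is a leaf — visit sage.
    At daisy: no right child.
    Visit daisy.
  At fir: no right child.
  Visit fir.
Visit lily.
Full post-order sequence: iris, mint, bay, ivy, reed, hop, rye, sage, daisy, fir, lily.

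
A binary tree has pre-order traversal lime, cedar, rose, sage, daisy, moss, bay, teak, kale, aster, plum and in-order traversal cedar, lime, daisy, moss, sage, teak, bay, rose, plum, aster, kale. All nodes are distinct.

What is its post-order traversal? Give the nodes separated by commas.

cedar, moss, daisy, teak, bay, sage, plum, aster, kale, rose, lime

The first element of pre-order is the root; it splits in-order into left and right subtrees.
Root lime: left subtree has 1 node {cedar}, right has 9 {daisy, moss, sage, teak, bay, rose, plum, aster, kale}.
  Root rose: left subtree has 5 nodes {daisy, moss, sage, teak, bay}, right has 3 {plum, aster, kale}.
    Root sage: left subtree has 2 nodes {daisy, moss}, right has 2 {teak, bay}.
      Root daisy: left subtree has 0 nodes { }, right has 1 {moss}.
      Root bay: left subtree has 1 node {teak}, right has 0 { }.
    Root kale: left subtree has 2 nodes {plum, aster}, right has 0 { }.
      Root aster: left subtree has 1 node {plum}, right has 0 { }.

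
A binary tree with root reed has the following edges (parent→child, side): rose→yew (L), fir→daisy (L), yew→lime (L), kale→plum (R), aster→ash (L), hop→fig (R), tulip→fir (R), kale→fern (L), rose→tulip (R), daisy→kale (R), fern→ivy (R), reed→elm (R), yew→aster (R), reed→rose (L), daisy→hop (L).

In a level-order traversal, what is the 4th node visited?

yew

Level-order visits nodes level by level from the root, left to right within each level.
Level 0: reed
Level 1: rose, elm
Level 2: yew, tulip
Level 3: lime, aster, fir
Level 4: ash, daisy
Level 5: hop, kale
Level 6: fig, fern, plum
Level 7: ivy
Full level-order sequence: reed, rose, elm, yew, tulip, lime, aster, fir, ash, daisy, hop, kale, fig, fern, plum, ivy.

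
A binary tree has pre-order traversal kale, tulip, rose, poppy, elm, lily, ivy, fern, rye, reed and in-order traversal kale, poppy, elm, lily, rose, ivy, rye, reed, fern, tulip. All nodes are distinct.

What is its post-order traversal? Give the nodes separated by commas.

lily, elm, poppy, reed, rye, fern, ivy, rose, tulip, kale

The first element of pre-order is the root; it splits in-order into left and right subtrees.
Root kale: left subtree has 0 nodes { }, right has 9 {poppy, elm, lily, rose, ivy, rye, reed, fern, tulip}.
  Root tulip: left subtree has 8 nodes {poppy, elm, lily, rose, ivy, rye, reed, fern}, right has 0 { }.
    Root rose: left subtree has 3 nodes {poppy, elm, lily}, right has 4 {ivy, rye, reed, fern}.
      Root poppy: left subtree has 0 nodes { }, right has 2 {elm, lily}.
        Root elm: left subtree has 0 nodes { }, right has 1 {lily}.
      Root ivy: left subtree has 0 nodes { }, right has 3 {rye, reed, fern}.
        Root fern: left subtree has 2 nodes {rye, reed}, right has 0 { }.
          Root rye: left subtree has 0 nodes { }, right has 1 {reed}.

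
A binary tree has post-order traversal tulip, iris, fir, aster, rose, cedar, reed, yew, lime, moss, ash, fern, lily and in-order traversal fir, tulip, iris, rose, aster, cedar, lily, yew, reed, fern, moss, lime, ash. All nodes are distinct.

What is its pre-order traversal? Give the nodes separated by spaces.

lily cedar rose fir iris tulip aster fern yew reed ash moss lime

The last element of post-order is the root; it splits in-order into left and right subtrees.
Root lily: left subtree has 6 nodes {fir, tulip, iris, rose, aster, cedar}, right has 6 {yew, reed, fern, moss, lime, ash}.
  Root cedar: left subtree has 5 nodes {fir, tulip, iris, rose, aster}, right has 0 { }.
    Root rose: left subtree has 3 nodes {fir, tulip, iris}, right has 1 {aster}.
      Root fir: left subtree has 0 nodes { }, right has 2 {tulip, iris}.
        Root iris: left subtree has 1 node {tulip}, right has 0 { }.
  Root fern: left subtree has 2 nodes {yew, reed}, right has 3 {moss, lime, ash}.
    Root yew: left subtree has 0 nodes { }, right has 1 {reed}.
    Root ash: left subtree has 2 nodes {moss, lime}, right has 0 { }.
      Root moss: left subtree has 0 nodes { }, right has 1 {lime}.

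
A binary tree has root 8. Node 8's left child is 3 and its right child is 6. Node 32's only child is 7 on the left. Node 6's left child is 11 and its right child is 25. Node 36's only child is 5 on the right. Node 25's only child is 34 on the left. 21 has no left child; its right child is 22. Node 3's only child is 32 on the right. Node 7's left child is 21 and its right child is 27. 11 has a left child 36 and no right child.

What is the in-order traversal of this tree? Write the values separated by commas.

In-order visits the left subtree, then the node, then the right subtree.
At 8: go left to 3.
  At 3: no left child.
  Visit 3.
  At 3: go right to 32.
    At 32: go left to 7.
      At 7: go left to 21.
        At 21: no left child.
        Visit 21.
        At 21: go right to 22.
          22 is a leaf — visit 22.
      Visit 7.
      At 7: go right to 27.
        27 is a leaf — visit 27.
    Visit 32.
    At 32: no right child.
Visit 8.
At 8: go right to 6.
  At 6: go left to 11.
    At 11: go left to 36.
      At 36: no left child.
      Visit 36.
      At 36: go right to 5.
        5 is a leaf — visit 5.
    Visit 11.
    At 11: no right child.
  Visit 6.
  At 6: go right to 25.
    At 25: go left to 34.
      34 is a leaf — visit 34.
    Visit 25.
    At 25: no right child.

3, 21, 22, 7, 27, 32, 8, 36, 5, 11, 6, 34, 25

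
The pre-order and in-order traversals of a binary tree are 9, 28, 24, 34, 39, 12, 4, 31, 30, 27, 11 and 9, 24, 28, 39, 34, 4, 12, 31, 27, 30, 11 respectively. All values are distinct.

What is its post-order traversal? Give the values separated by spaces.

24 39 4 27 11 30 31 12 34 28 9

The first element of pre-order is the root; it splits in-order into left and right subtrees.
Root 9: left subtree has 0 nodes { }, right has 10 {24, 28, 39, 34, 4, 12, 31, 27, 30, 11}.
  Root 28: left subtree has 1 node {24}, right has 8 {39, 34, 4, 12, 31, 27, 30, 11}.
    Root 34: left subtree has 1 node {39}, right has 6 {4, 12, 31, 27, 30, 11}.
      Root 12: left subtree has 1 node {4}, right has 4 {31, 27, 30, 11}.
        Root 31: left subtree has 0 nodes { }, right has 3 {27, 30, 11}.
          Root 30: left subtree has 1 node {27}, right has 1 {11}.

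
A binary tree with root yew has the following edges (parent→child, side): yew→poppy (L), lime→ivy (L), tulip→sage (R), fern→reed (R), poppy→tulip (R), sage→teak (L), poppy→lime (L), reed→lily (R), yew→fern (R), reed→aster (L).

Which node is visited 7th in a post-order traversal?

Post-order visits the left subtree, then the right subtree, then the node.
At yew: go left to poppy.
  At poppy: go left to lime.
    At lime: go left to ivy.
      ivy is a leaf — visit ivy.
    At lime: no right child.
    Visit lime.
  At poppy: go right to tulip.
    At tulip: no left child.
    At tulip: go right to sage.
      At sage: go left to teak.
        teak is a leaf — visit teak.
      At sage: no right child.
      Visit sage.
    Visit tulip.
  Visit poppy.
At yew: go right to fern.
  At fern: no left child.
  At fern: go right to reed.
    At reed: go left to aster.
      aster is a leaf — visit aster.
    At reed: go right to lily.
      lily is a leaf — visit lily.
    Visit reed.
  Visit fern.
Visit yew.
Full post-order sequence: ivy, lime, teak, sage, tulip, poppy, aster, lily, reed, fern, yew.

aster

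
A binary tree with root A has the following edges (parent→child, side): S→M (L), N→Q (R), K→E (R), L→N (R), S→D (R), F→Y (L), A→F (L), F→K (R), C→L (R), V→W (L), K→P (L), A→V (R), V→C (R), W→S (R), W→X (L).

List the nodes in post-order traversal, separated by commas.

Y, P, E, K, F, X, M, D, S, W, Q, N, L, C, V, A

Post-order visits the left subtree, then the right subtree, then the node.
At A: go left to F.
  At F: go left to Y.
    Y is a leaf — visit Y.
  At F: go right to K.
    At K: go left to P.
      P is a leaf — visit P.
    At K: go right to E.
      E is a leaf — visit E.
    Visit K.
  Visit F.
At A: go right to V.
  At V: go left to W.
    At W: go left to X.
      X is a leaf — visit X.
    At W: go right to S.
      At S: go left to M.
        M is a leaf — visit M.
      At S: go right to D.
        D is a leaf — visit D.
      Visit S.
    Visit W.
  At V: go right to C.
    At C: no left child.
    At C: go right to L.
      At L: no left child.
      At L: go right to N.
        At N: no left child.
        At N: go right to Q.
          Q is a leaf — visit Q.
        Visit N.
      Visit L.
    Visit C.
  Visit V.
Visit A.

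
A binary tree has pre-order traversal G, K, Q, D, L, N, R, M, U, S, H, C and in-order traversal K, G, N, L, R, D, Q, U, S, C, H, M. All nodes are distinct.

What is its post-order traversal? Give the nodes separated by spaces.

The first element of pre-order is the root; it splits in-order into left and right subtrees.
Root G: left subtree has 1 node {K}, right has 10 {N, L, R, D, Q, U, S, C, H, M}.
  Root Q: left subtree has 4 nodes {N, L, R, D}, right has 5 {U, S, C, H, M}.
    Root D: left subtree has 3 nodes {N, L, R}, right has 0 { }.
      Root L: left subtree has 1 node {N}, right has 1 {R}.
    Root M: left subtree has 4 nodes {U, S, C, H}, right has 0 { }.
      Root U: left subtree has 0 nodes { }, right has 3 {S, C, H}.
        Root S: left subtree has 0 nodes { }, right has 2 {C, H}.
          Root H: left subtree has 1 node {C}, right has 0 { }.

K N R L D C H S U M Q G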